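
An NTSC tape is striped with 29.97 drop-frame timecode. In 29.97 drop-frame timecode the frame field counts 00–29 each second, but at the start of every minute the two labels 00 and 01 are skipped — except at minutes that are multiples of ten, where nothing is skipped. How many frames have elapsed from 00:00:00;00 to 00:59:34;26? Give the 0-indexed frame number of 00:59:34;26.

Complete 10-minute blocks: 5, each 17982 frames → 89910.
Remaining 9 whole minutes in the current block: 1800 + 8 × 1798 = 16184 frames.
Within the current minute: 34 × 30 + 26 − 2 = 1044 (labels ;00/;01 skipped at this minute). Total = 89910 + 16184 + 1044 = 107138.

107138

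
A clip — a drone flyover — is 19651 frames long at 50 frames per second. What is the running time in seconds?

Running time = 19651 / (50) = 393.02 s.

393.02 seconds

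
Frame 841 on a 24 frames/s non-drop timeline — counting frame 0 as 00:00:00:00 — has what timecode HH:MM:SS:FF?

841 ÷ 24 = 35 full seconds, remainder 1 frame.
35 s = 0 h 0 min 35 s.
Timecode: 00:00:35:01.

00:00:35:01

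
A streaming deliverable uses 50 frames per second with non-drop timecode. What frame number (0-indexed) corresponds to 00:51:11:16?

Total seconds to the label: (0 × 3600 + 51 × 60 + 11) = 3071.
Frame index = 3071 × 50 + 16 = 153566.

153566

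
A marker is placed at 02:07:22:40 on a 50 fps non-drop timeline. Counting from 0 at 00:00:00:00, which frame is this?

382140

Total seconds to the label: (2 × 3600 + 7 × 60 + 22) = 7642.
Frame index = 7642 × 50 + 40 = 382140.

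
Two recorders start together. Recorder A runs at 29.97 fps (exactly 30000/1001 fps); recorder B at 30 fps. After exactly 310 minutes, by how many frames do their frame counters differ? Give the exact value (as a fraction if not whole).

310 min = 18600 s.
A emits 30000/1001 × 18600 = 558000000/1001 frames; B emits 30 × 18600 = 558000.
Difference = 558000/1001 frames (≈ 557.4426); B is ahead of A.

558000/1001 frames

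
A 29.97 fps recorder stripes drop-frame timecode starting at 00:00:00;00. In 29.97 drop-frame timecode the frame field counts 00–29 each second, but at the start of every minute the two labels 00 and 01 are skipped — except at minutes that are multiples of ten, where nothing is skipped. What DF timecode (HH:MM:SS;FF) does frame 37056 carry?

Ten DF minutes hold 17982 frames, so frame 37056 lies in block 2 (frames 35964–53945) with 1092 frames into that block.
The block's first minute is 1800 frames and the rest 1798 each; 1092 frames reaches minute 0, so 2 × 18 + 0 × 2 = 36 labels have been skipped so far.
Adding those back, label number 37056 + 36 = 37092 at 30 labels/s is 1236 s + 12 f = 0 h 20 min 36 s frame 12, i.e. 00:20:36;12.

00:20:36;12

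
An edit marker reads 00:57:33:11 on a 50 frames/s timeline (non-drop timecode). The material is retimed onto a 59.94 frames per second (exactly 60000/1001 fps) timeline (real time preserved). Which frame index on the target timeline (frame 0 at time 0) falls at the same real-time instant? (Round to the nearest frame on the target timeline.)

Source frame index: (0×3600 + 57×60 + 33) × 50 + 11 = 172661.
Real time: 172661 / (50) = 172661/50 s.
Target frame: (172661/50) × (60000/1001) = 207193200/1001 ≈ 206986.214 → 206986.

frame 206986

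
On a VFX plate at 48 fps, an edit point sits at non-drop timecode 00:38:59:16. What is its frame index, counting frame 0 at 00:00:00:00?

Total seconds to the label: (0 × 3600 + 38 × 60 + 59) = 2339.
Frame index = 2339 × 48 + 16 = 112288.

112288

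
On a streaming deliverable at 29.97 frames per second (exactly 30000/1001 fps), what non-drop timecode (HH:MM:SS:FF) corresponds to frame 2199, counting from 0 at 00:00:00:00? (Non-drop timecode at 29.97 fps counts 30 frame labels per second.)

2199 ÷ 30 = 73 full seconds, remainder 9 frames.
73 s = 0 h 1 min 13 s.
Timecode: 00:01:13:09.

00:01:13:09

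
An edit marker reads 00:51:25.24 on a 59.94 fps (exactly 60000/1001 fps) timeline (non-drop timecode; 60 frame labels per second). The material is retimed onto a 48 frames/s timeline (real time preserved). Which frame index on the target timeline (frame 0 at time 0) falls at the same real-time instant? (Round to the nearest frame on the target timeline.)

Source frame index: (0×3600 + 51×60 + 25) × 60 + 24 = 185124.
Real time: 185124 / (60000/1001) = 15442427/5000 s.
Target frame: (15442427/5000) × (48) = 92654562/625 ≈ 148247.299 → 148247.

frame 148247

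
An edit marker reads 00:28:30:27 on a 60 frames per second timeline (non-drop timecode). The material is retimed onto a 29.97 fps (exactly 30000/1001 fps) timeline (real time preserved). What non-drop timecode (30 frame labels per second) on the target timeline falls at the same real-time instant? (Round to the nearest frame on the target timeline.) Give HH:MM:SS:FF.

00:28:28:22

Source frame index: (0×3600 + 28×60 + 30) × 60 + 27 = 102627.
Real time: 102627 / (60) = 34209/20 s.
Target frame: (34209/20) × (30000/1001) = 7330500/143 ≈ 51262.238 → 51262.
At 30 labels/s: frame 51262 → 00:28:28:22.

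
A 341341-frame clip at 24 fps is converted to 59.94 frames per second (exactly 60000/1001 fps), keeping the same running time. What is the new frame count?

852500 frames

Target frames = source frames × (target rate / source rate) = 341341 × (60000/1001)/(24) = 341341 × 2500/1001 = 852500.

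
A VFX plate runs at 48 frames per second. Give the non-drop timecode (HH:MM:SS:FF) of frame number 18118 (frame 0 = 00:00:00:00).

00:06:17:22

18118 ÷ 48 = 377 full seconds, remainder 22 frames.
377 s = 0 h 6 min 17 s.
Timecode: 00:06:17:22.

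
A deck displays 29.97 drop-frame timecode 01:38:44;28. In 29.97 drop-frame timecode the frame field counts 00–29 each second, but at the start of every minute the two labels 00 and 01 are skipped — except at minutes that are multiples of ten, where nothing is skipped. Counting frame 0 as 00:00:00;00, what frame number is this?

As if non-drop at 30 labels/s: (1 × 3600 + 38 × 60 + 44) × 30 + 28 = 177748.
Minute boundaries passed: 98; those not divisible by 10: 98 − 9 = 89; dropped labels = 2 × 89 = 178.
Actual frame index = 177748 − 178 = 177570.

177570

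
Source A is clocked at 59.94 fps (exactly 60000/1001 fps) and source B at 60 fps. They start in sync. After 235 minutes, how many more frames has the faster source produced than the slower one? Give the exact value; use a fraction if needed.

846000/1001 frames

235 min = 14100 s.
A emits 60000/1001 × 14100 = 846000000/1001 frames; B emits 60 × 14100 = 846000.
Difference = 846000/1001 frames (≈ 845.1548); B is ahead of A.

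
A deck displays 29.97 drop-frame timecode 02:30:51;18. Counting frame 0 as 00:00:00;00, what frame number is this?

Complete 10-minute blocks: 15, each 17982 frames → 269730.
Remaining 0 whole minutes in the current block: 0 frames.
Within the current minute: 51 × 30 + 18 = 1548. Total = 269730 + 0 + 1548 = 271278.

271278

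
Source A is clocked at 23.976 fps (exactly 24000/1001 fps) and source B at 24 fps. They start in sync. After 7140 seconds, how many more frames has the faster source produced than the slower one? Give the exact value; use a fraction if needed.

24480/143 frames

A emits 24000/1001 × 7140 = 24480000/143 frames; B emits 24 × 7140 = 171360.
Difference = 24480/143 frames (≈ 171.1888); B is ahead of A.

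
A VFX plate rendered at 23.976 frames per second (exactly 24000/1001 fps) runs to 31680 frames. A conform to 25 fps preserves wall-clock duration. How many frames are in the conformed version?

33033 frames

Target frames = source frames × (target rate / source rate) = 31680 × (25)/(24000/1001) = 31680 × 1001/960 = 33033.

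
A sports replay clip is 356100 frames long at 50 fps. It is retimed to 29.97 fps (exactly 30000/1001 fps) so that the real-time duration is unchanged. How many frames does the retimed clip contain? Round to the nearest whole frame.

213447 frames

Frames at target rate = 356100 × (30000/1001) / (50) = 213660000/1001 ≈ 213446.553.
Nearest whole frame: 213447.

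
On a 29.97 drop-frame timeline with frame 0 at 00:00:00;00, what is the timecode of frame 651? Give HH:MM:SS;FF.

00:00:21;21

Each 10-minute DF block holds 10 × 60 × 30 − 9 × 2 = 17982 frames. 651 ÷ 17982 → 0 full blocks, remainder 651.
Within the partial block the first minute is 1800 frames and each further minute 1798, so 0 further minute boundaries passed. Total skipped labels = 18 × 0 + 2 × 0 = 0.
Non-drop label index = 651 + 0 = 651; at 30 labels/s that is 00:00:21:21, i.e. DF 00:00:21;21.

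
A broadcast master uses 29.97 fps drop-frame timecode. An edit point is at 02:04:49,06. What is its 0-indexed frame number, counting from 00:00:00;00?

224452

Complete 10-minute blocks: 12, each 17982 frames → 215784.
Remaining 4 whole minutes in the current block: 1800 + 3 × 1798 = 7194 frames.
Within the current minute: 49 × 30 + 6 − 2 = 1474 (labels ;00/;01 skipped at this minute). Total = 215784 + 7194 + 1474 = 224452.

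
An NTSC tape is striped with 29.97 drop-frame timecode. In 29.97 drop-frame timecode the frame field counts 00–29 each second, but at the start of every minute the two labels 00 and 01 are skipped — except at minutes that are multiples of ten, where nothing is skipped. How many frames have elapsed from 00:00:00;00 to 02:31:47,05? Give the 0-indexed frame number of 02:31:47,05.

272943

As if non-drop at 30 labels/s: (2 × 3600 + 31 × 60 + 47) × 30 + 5 = 273215.
Minute boundaries passed: 151; those not divisible by 10: 151 − 15 = 136; dropped labels = 2 × 136 = 272.
Actual frame index = 273215 − 272 = 272943.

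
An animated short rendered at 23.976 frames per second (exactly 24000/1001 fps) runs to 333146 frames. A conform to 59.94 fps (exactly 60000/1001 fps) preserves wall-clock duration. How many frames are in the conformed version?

832865 frames

Frames at target rate = 333146 × (60000/1001) / (24000/1001) = 832865.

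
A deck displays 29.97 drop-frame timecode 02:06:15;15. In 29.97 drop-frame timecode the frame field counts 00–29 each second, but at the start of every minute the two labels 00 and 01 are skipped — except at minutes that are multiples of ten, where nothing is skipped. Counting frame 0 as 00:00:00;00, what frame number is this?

227037

Complete 10-minute blocks: 12, each 17982 frames → 215784.
Remaining 6 whole minutes in the current block: 1800 + 5 × 1798 = 10790 frames.
Within the current minute: 15 × 30 + 15 − 2 = 463 (labels ;00/;01 skipped at this minute). Total = 215784 + 10790 + 463 = 227037.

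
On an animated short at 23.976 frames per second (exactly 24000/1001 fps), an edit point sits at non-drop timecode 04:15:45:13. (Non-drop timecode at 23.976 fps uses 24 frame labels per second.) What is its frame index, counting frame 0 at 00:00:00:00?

368293

Total seconds to the label: (4 × 3600 + 15 × 60 + 45) = 15345.
Frame index = 15345 × 24 + 13 = 368293.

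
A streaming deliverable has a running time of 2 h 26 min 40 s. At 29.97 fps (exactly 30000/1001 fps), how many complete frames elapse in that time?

2 h 26 min 40 s = 8800 s.
Frames = 8800 × 30000/1001 = 24000000/91 ≈ 263736.2637.
Complete frames: 263736.

263736 frames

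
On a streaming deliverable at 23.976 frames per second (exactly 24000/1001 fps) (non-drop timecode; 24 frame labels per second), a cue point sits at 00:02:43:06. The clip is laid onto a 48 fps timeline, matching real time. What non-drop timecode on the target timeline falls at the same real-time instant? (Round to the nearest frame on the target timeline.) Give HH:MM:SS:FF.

Source frame index: (0×3600 + 2×60 + 43) × 24 + 6 = 3918.
Real time: 3918 / (24000/1001) = 653653/4000 s.
Target frame: (653653/4000) × (48) = 1960959/250 ≈ 7843.836 → 7844.
At 48 labels/s: frame 7844 → 00:02:43:20.

00:02:43:20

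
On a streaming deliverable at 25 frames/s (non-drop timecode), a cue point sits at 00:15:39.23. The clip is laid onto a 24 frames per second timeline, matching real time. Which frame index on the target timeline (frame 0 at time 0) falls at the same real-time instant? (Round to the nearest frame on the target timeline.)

Source frame index: (0×3600 + 15×60 + 39) × 25 + 23 = 23498.
Real time: 23498 / (25) = 23498/25 s.
Target frame: (23498/25) × (24) = 563952/25 ≈ 22558.080 → 22558.

frame 22558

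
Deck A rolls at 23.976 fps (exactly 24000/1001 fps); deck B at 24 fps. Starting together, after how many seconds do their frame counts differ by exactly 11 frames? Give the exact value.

The gap grows by |24 − 24000/1001| = 24/1001 frames per second.
Time for a 11-frame gap: 11 ÷ (24/1001) = 11011/24 s.

11011/24 seconds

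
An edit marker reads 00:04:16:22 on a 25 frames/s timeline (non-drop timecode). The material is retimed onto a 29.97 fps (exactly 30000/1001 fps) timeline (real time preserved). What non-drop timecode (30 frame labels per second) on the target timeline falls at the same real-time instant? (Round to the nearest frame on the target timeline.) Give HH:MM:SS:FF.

Source frame index: (0×3600 + 4×60 + 16) × 25 + 22 = 6422.
Real time: 6422 / (25) = 6422/25 s.
Target frame: (6422/25) × (30000/1001) = 592800/77 ≈ 7698.701 → 7699.
At 30 labels/s: frame 7699 → 00:04:16:19.

00:04:16:19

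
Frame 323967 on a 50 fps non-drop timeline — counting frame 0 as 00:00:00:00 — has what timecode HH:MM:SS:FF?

323967 ÷ 50 = 6479 full seconds, remainder 17 frames.
6479 s = 1 h 47 min 59 s.
Timecode: 01:47:59:17.

01:47:59:17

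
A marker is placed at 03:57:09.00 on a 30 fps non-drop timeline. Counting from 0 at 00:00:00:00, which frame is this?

frame 426870

Total seconds to the label: (3 × 3600 + 57 × 60 + 9) = 14229.
Frame index = 14229 × 30 + 0 = 426870.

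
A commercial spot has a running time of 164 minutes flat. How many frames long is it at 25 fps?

246000 frames

164 min = 9840 s.
Frames = 9840 × 25 = 246000.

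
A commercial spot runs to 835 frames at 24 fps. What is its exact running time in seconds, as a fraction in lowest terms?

Running time = 835 ÷ (24) = 835 × 1/24 = 835/24 s.

835/24 seconds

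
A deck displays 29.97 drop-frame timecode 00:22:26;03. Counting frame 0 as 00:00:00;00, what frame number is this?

40343

Complete 10-minute blocks: 2, each 17982 frames → 35964.
Remaining 2 whole minutes in the current block: 1800 + 1 × 1798 = 3598 frames.
Within the current minute: 26 × 30 + 3 − 2 = 781 (labels ;00/;01 skipped at this minute). Total = 35964 + 3598 + 781 = 40343.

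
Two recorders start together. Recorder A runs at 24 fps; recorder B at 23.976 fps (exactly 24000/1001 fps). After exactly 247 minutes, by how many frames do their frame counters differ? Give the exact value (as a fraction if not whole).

247 min = 14820 s.
A emits 24 × 14820 = 355680 frames; B emits 24000/1001 × 14820 = 27360000/77.
Difference = 27360/77 frames (≈ 355.3247); B is behind A.

27360/77 frames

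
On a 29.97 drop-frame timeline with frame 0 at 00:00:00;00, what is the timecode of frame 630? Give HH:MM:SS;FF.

00:00:21;00

Each 10-minute DF block holds 10 × 60 × 30 − 9 × 2 = 17982 frames. 630 ÷ 17982 → 0 full blocks, remainder 630.
Within the partial block the first minute is 1800 frames and each further minute 1798, so 0 further minute boundaries passed. Total skipped labels = 18 × 0 + 2 × 0 = 0.
Non-drop label index = 630 + 0 = 630; at 30 labels/s that is 00:00:21:00, i.e. DF 00:00:21;00.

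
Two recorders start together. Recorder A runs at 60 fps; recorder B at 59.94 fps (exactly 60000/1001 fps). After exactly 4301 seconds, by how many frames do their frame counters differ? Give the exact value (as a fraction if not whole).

A emits 60 × 4301 = 258060 frames; B emits 60000/1001 × 4301 = 23460000/91.
Difference = 23460/91 frames (≈ 257.8022); B is behind A.

23460/91 frames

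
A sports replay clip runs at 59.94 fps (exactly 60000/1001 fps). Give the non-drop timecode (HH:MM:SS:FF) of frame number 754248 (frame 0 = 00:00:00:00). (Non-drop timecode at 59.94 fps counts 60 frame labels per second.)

03:29:30:48

754248 ÷ 60 = 12570 full seconds, remainder 48 frames.
12570 s = 3 h 29 min 30 s.
Timecode: 03:29:30:48.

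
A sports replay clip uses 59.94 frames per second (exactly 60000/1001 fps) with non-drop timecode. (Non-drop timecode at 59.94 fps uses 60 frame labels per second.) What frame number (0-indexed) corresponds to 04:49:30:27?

Total seconds to the label: (4 × 3600 + 49 × 60 + 30) = 17370.
Frame index = 17370 × 60 + 27 = 1042227.

frame 1042227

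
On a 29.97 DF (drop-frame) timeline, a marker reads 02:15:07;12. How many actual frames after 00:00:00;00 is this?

242978

Complete 10-minute blocks: 13, each 17982 frames → 233766.
Remaining 5 whole minutes in the current block: 1800 + 4 × 1798 = 8992 frames.
Within the current minute: 7 × 30 + 12 − 2 = 220 (labels ;00/;01 skipped at this minute). Total = 233766 + 8992 + 220 = 242978.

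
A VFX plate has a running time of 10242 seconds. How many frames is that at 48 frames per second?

Frames = 10242 × 48 = 491616.

491616 frames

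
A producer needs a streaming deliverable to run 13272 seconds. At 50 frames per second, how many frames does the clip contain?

Frames = 13272 × 50 = 663600.

663600 frames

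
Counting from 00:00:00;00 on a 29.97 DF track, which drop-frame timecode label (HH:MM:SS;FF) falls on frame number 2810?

00:01:33;22

Each 10-minute DF block holds 10 × 60 × 30 − 9 × 2 = 17982 frames. 2810 ÷ 17982 → 0 full blocks, remainder 2810.
Within the partial block the first minute is 1800 frames and each further minute 1798, so 1 further minute boundary passed. Total skipped labels = 18 × 0 + 2 × 1 = 2.
Non-drop label index = 2810 + 2 = 2812; at 30 labels/s that is 00:01:33:22, i.e. DF 00:01:33;22.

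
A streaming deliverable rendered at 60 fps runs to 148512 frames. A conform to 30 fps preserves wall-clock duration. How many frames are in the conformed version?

74256 frames

Target frames = source frames × (target rate / source rate) = 148512 × (30)/(60) = 148512 × 1/2 = 74256.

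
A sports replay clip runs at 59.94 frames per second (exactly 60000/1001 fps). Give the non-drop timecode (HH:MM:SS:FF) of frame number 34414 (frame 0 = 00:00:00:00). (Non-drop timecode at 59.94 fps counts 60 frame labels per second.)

00:09:33:34

34414 ÷ 60 = 573 full seconds, remainder 34 frames.
573 s = 0 h 9 min 33 s.
Timecode: 00:09:33:34.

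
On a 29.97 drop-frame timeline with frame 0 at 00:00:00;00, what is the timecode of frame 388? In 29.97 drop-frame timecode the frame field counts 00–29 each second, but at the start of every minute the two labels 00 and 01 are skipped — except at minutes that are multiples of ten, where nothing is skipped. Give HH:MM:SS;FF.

00:00:12;28

Ten DF minutes hold 17982 frames, so frame 388 lies in block 0 (frames 0–17981) with 388 frames into that block.
The block's first minute is 1800 frames and the rest 1798 each; 388 frames reaches minute 0, so 0 × 18 + 0 × 2 = 0 labels have been skipped so far.
Adding those back, label number 388 + 0 = 388 at 30 labels/s is 12 s + 28 f = 0 h 0 min 12 s frame 28, i.e. 00:00:12;28.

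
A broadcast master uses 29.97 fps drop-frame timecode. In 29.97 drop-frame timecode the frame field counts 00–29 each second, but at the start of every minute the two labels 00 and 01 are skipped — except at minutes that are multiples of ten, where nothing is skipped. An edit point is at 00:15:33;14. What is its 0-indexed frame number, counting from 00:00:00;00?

27976

Complete 10-minute blocks: 1, each 17982 frames → 17982.
Remaining 5 whole minutes in the current block: 1800 + 4 × 1798 = 8992 frames.
Within the current minute: 33 × 30 + 14 − 2 = 1002 (labels ;00/;01 skipped at this minute). Total = 17982 + 8992 + 1002 = 27976.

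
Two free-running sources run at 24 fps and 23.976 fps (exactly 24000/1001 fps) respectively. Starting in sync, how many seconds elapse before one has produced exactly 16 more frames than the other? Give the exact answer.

2002/3 seconds

The gap grows by |24000/1001 − 24| = 24/1001 frames per second.
Time for a 16-frame gap: 16 ÷ (24/1001) = 2002/3 s.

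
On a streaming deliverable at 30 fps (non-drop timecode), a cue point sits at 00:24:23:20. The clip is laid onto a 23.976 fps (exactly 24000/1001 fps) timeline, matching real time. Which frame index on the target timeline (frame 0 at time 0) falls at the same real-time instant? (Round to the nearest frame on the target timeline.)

Source frame index: (0×3600 + 24×60 + 23) × 30 + 20 = 43910.
Real time: 43910 / (30) = 4391/3 s.
Target frame: (4391/3) × (24000/1001) = 35128000/1001 ≈ 35092.907 → 35093.

frame 35093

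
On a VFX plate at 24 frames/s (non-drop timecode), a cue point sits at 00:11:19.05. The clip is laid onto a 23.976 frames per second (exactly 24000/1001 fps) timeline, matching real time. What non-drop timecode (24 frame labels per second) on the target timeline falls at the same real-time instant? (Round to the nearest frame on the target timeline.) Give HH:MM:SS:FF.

Source frame index: (0×3600 + 11×60 + 19) × 24 + 5 = 16301.
Real time: 16301 / (24) = 16301/24 s.
Target frame: (16301/24) × (24000/1001) = 16301000/1001 ≈ 16284.715 → 16285.
At 24 labels/s: frame 16285 → 00:11:18:13.

00:11:18:13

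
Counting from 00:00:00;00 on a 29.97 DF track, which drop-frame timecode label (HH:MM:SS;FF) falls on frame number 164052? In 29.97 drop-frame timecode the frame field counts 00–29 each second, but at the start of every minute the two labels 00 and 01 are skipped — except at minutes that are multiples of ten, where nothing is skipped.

01:31:13;26

Each 10-minute DF block holds 10 × 60 × 30 − 9 × 2 = 17982 frames. 164052 ÷ 17982 → 9 full blocks, remainder 2214.
Within the partial block the first minute is 1800 frames and each further minute 1798, so 1 further minute boundary passed. Total skipped labels = 18 × 9 + 2 × 1 = 164.
Non-drop label index = 164052 + 164 = 164216; at 30 labels/s that is 01:31:13:26, i.e. DF 01:31:13;26.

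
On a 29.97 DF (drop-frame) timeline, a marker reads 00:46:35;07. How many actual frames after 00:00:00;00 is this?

83773

As if non-drop at 30 labels/s: (0 × 3600 + 46 × 60 + 35) × 30 + 7 = 83857.
Minute boundaries passed: 46; those not divisible by 10: 46 − 4 = 42; dropped labels = 2 × 42 = 84.
Actual frame index = 83857 − 84 = 83773.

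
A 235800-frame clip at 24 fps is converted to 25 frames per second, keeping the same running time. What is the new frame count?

245625 frames

Target frames = source frames × (target rate / source rate) = 235800 × (25)/(24) = 235800 × 25/24 = 245625.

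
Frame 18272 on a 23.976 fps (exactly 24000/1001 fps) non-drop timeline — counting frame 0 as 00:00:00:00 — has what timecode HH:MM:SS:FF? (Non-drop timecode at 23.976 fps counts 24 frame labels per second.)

00:12:41:08

18272 ÷ 24 = 761 full seconds, remainder 8 frames.
761 s = 0 h 12 min 41 s.
Timecode: 00:12:41:08.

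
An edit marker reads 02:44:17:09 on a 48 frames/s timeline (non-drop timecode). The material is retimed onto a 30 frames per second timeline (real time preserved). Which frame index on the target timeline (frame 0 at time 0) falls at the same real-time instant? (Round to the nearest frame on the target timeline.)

Source frame index: (2×3600 + 44×60 + 17) × 48 + 9 = 473145.
Real time: 473145 / (48) = 157715/16 s.
Target frame: (157715/16) × (30) = 2365725/8 ≈ 295715.625 → 295716.

frame 295716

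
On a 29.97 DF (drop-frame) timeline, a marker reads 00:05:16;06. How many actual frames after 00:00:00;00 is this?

9476

Complete 10-minute blocks: 0, each 17982 frames → 0.
Remaining 5 whole minutes in the current block: 1800 + 4 × 1798 = 8992 frames.
Within the current minute: 16 × 30 + 6 − 2 = 484 (labels ;00/;01 skipped at this minute). Total = 0 + 8992 + 484 = 9476.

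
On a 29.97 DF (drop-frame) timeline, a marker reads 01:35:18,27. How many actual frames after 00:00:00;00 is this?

171395

Complete 10-minute blocks: 9, each 17982 frames → 161838.
Remaining 5 whole minutes in the current block: 1800 + 4 × 1798 = 8992 frames.
Within the current minute: 18 × 30 + 27 − 2 = 565 (labels ;00/;01 skipped at this minute). Total = 161838 + 8992 + 565 = 171395.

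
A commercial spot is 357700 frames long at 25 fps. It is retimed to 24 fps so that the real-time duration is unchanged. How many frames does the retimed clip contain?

343392 frames

Target frames = source frames × (target rate / source rate) = 357700 × (24)/(25) = 357700 × 24/25 = 343392.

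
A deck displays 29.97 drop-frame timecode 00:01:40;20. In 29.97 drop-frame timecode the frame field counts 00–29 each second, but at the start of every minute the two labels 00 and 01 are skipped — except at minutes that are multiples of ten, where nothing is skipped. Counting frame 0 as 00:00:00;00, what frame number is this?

3018

As if non-drop at 30 labels/s: (0 × 3600 + 1 × 60 + 40) × 30 + 20 = 3020.
Minute boundaries passed: 1; those not divisible by 10: 1 − 0 = 1; dropped labels = 2 × 1 = 2.
Actual frame index = 3020 − 2 = 3018.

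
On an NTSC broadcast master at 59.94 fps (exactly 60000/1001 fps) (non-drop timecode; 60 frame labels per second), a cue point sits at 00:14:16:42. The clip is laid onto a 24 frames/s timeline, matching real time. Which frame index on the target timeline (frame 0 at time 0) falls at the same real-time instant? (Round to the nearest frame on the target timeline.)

frame 20581

Source frame index: (0×3600 + 14×60 + 16) × 60 + 42 = 51402.
Real time: 51402 / (60000/1001) = 8575567/10000 s.
Target frame: (8575567/10000) × (24) = 25726701/1250 ≈ 20581.361 → 20581.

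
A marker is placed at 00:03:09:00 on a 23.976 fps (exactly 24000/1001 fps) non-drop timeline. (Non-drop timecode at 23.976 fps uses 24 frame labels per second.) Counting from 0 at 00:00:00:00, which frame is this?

4536

Total seconds to the label: (0 × 3600 + 3 × 60 + 9) = 189.
Frame index = 189 × 24 + 0 = 4536.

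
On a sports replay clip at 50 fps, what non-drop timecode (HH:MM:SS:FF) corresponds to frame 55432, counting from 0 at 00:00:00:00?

55432 ÷ 50 = 1108 full seconds, remainder 32 frames.
1108 s = 0 h 18 min 28 s.
Timecode: 00:18:28:32.

00:18:28:32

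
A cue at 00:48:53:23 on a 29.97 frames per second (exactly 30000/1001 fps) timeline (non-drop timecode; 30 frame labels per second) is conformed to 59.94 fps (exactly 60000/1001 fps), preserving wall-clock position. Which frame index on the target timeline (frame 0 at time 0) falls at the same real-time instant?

frame 176026

Source frame index: (0×3600 + 48×60 + 53) × 30 + 23 = 88013.
Real time: 88013 / (30000/1001) = 88101013/30000 s.
Target frame: (88101013/30000) × (60000/1001) = 176026.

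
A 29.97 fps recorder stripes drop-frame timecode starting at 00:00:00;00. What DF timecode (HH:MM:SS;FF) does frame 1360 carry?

Each 10-minute DF block holds 10 × 60 × 30 − 9 × 2 = 17982 frames. 1360 ÷ 17982 → 0 full blocks, remainder 1360.
Within the partial block the first minute is 1800 frames and each further minute 1798, so 0 further minute boundaries passed. Total skipped labels = 18 × 0 + 2 × 0 = 0.
Non-drop label index = 1360 + 0 = 1360; at 30 labels/s that is 00:00:45:10, i.e. DF 00:00:45;10.

00:00:45;10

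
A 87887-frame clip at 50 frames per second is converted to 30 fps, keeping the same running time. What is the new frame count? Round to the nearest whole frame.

52732 frames

Frames at target rate = 87887 × (30) / (50) = 263661/5 ≈ 52732.200.
Nearest whole frame: 52732.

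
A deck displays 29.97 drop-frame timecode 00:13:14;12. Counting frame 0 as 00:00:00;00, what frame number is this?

23808

As if non-drop at 30 labels/s: (0 × 3600 + 13 × 60 + 14) × 30 + 12 = 23832.
Minute boundaries passed: 13; those not divisible by 10: 13 − 1 = 12; dropped labels = 2 × 12 = 24.
Actual frame index = 23832 − 24 = 23808.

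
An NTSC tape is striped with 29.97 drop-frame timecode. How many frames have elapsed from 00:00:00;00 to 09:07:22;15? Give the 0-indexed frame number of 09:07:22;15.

984289

As if non-drop at 30 labels/s: (9 × 3600 + 7 × 60 + 22) × 30 + 15 = 985275.
Minute boundaries passed: 547; those not divisible by 10: 547 − 54 = 493; dropped labels = 2 × 493 = 986.
Actual frame index = 985275 − 986 = 984289.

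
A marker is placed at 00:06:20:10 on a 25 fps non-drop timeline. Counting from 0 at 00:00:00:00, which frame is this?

Total seconds to the label: (0 × 3600 + 6 × 60 + 20) = 380.
Frame index = 380 × 25 + 10 = 9510.

frame 9510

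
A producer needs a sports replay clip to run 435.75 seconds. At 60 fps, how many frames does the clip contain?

26145 frames

Frames = 435.75 × 60 = 26145.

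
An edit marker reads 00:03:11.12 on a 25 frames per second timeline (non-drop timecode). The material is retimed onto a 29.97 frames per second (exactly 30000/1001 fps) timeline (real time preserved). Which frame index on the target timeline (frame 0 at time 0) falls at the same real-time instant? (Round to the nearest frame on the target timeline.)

Source frame index: (0×3600 + 3×60 + 11) × 25 + 12 = 4787.
Real time: 4787 / (25) = 4787/25 s.
Target frame: (4787/25) × (30000/1001) = 5744400/1001 ≈ 5738.661 → 5739.

frame 5739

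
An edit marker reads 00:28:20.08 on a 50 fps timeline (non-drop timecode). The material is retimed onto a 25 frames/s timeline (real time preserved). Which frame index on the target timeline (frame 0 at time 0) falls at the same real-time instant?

Source frame index: (0×3600 + 28×60 + 20) × 50 + 8 = 85008.
Real time: 85008 / (50) = 42504/25 s.
Target frame: (42504/25) × (25) = 42504.

frame 42504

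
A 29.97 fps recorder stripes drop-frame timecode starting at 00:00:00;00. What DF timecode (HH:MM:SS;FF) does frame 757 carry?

00:00:25;07

Each 10-minute DF block holds 10 × 60 × 30 − 9 × 2 = 17982 frames. 757 ÷ 17982 → 0 full blocks, remainder 757.
Within the partial block the first minute is 1800 frames and each further minute 1798, so 0 further minute boundaries passed. Total skipped labels = 18 × 0 + 2 × 0 = 0.
Non-drop label index = 757 + 0 = 757; at 30 labels/s that is 00:00:25:07, i.e. DF 00:00:25;07.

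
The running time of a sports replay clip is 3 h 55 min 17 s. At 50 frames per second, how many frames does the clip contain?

705850 frames

3 h 55 min 17 s = 14117 s.
Frames = 14117 × 50 = 705850.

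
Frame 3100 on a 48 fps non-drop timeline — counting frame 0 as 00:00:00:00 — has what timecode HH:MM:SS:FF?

00:01:04:28

3100 ÷ 48 = 64 full seconds, remainder 28 frames.
64 s = 0 h 1 min 4 s.
Timecode: 00:01:04:28.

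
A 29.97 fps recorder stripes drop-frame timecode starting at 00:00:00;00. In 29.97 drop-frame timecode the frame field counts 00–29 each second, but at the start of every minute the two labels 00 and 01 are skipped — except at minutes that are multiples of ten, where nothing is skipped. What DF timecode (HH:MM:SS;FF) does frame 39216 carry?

Each 10-minute DF block holds 10 × 60 × 30 − 9 × 2 = 17982 frames. 39216 ÷ 17982 → 2 full blocks, remainder 3252.
Within the partial block the first minute is 1800 frames and each further minute 1798, so 1 further minute boundary passed. Total skipped labels = 18 × 2 + 2 × 1 = 38.
Non-drop label index = 39216 + 38 = 39254; at 30 labels/s that is 00:21:48:14, i.e. DF 00:21:48;14.

00:21:48;14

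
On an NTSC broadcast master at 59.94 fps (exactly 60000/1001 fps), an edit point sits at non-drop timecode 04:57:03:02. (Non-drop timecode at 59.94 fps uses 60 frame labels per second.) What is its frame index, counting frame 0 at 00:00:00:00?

frame 1069382

Total seconds to the label: (4 × 3600 + 57 × 60 + 3) = 17823.
Frame index = 17823 × 60 + 2 = 1069382.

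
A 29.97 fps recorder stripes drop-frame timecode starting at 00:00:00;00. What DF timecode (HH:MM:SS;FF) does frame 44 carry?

00:00:01;14

Ten DF minutes hold 17982 frames, so frame 44 lies in block 0 (frames 0–17981) with 44 frames into that block.
The block's first minute is 1800 frames and the rest 1798 each; 44 frames reaches minute 0, so 0 × 18 + 0 × 2 = 0 labels have been skipped so far.
Adding those back, label number 44 + 0 = 44 at 30 labels/s is 1 s + 14 f = 0 h 0 min 1 s frame 14, i.e. 00:00:01;14.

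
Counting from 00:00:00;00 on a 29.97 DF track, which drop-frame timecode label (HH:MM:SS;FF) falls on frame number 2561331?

23:44:23;05

Ten DF minutes hold 17982 frames, so frame 2561331 lies in block 142 (frames 2553444–2571425) with 7887 frames into that block.
The block's first minute is 1800 frames and the rest 1798 each; 7887 frames reaches minute 4, so 142 × 18 + 4 × 2 = 2564 labels have been skipped so far.
Adding those back, label number 2561331 + 2564 = 2563895 at 30 labels/s is 85463 s + 5 f = 23 h 44 min 23 s frame 5, i.e. 23:44:23;05.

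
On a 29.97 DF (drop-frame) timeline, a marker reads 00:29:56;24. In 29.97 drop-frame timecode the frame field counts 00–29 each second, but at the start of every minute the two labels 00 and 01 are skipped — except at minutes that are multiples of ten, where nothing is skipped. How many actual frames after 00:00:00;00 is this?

53850

Complete 10-minute blocks: 2, each 17982 frames → 35964.
Remaining 9 whole minutes in the current block: 1800 + 8 × 1798 = 16184 frames.
Within the current minute: 56 × 30 + 24 − 2 = 1702 (labels ;00/;01 skipped at this minute). Total = 35964 + 16184 + 1702 = 53850.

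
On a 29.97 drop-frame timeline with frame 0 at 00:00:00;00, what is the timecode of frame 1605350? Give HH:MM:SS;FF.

Ten DF minutes hold 17982 frames, so frame 1605350 lies in block 89 (frames 1600398–1618379) with 4952 frames into that block.
The block's first minute is 1800 frames and the rest 1798 each; 4952 frames reaches minute 2, so 89 × 18 + 2 × 2 = 1606 labels have been skipped so far.
Adding those back, label number 1605350 + 1606 = 1606956 at 30 labels/s is 53565 s + 6 f = 14 h 52 min 45 s frame 6, i.e. 14:52:45;06.

14:52:45;06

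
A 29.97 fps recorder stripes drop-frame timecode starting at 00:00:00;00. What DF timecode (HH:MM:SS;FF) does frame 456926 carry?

04:14:06;04

Ten DF minutes hold 17982 frames, so frame 456926 lies in block 25 (frames 449550–467531) with 7376 frames into that block.
The block's first minute is 1800 frames and the rest 1798 each; 7376 frames reaches minute 4, so 25 × 18 + 4 × 2 = 458 labels have been skipped so far.
Adding those back, label number 456926 + 458 = 457384 at 30 labels/s is 15246 s + 4 f = 4 h 14 min 6 s frame 4, i.e. 04:14:06;04.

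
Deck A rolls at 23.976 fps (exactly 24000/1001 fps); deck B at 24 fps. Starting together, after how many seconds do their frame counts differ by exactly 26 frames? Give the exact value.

The gap grows by |24 − 24000/1001| = 24/1001 frames per second.
Time for a 26-frame gap: 26 ÷ (24/1001) = 13013/12 s.

13013/12 seconds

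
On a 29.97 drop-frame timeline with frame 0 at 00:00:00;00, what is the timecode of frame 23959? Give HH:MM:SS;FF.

00:13:19;13

Ten DF minutes hold 17982 frames, so frame 23959 lies in block 1 (frames 17982–35963) with 5977 frames into that block.
The block's first minute is 1800 frames and the rest 1798 each; 5977 frames reaches minute 3, so 1 × 18 + 3 × 2 = 24 labels have been skipped so far.
Adding those back, label number 23959 + 24 = 23983 at 30 labels/s is 799 s + 13 f = 0 h 13 min 19 s frame 13, i.e. 00:13:19;13.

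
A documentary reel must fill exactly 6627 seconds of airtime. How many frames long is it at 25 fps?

165675 frames

Frames = 6627 × 25 = 165675.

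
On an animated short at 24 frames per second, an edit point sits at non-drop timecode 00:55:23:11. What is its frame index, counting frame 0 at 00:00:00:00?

79763

Total seconds to the label: (0 × 3600 + 55 × 60 + 23) = 3323.
Frame index = 3323 × 24 + 11 = 79763.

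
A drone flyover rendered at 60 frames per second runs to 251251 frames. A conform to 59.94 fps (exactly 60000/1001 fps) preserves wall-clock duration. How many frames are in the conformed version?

251000 frames

Target frames = source frames × (target rate / source rate) = 251251 × (60000/1001)/(60) = 251251 × 1000/1001 = 251000.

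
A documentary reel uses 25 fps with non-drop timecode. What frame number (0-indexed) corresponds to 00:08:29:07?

Total seconds to the label: (0 × 3600 + 8 × 60 + 29) = 509.
Frame index = 509 × 25 + 7 = 12732.

frame 12732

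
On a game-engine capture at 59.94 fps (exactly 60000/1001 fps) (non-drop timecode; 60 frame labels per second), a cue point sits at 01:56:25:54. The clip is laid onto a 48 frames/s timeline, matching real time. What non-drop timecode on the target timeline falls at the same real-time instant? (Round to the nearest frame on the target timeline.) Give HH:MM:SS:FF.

Source frame index: (1×3600 + 56×60 + 25) × 60 + 54 = 419154.
Real time: 419154 / (60000/1001) = 69928859/10000 s.
Target frame: (69928859/10000) × (48) = 209786577/625 ≈ 335658.523 → 335659.
At 48 labels/s: frame 335659 → 01:56:32:43.

01:56:32:43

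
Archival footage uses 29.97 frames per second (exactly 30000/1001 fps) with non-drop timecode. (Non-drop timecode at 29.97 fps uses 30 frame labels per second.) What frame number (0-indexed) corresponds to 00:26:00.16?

frame 46816

Total seconds to the label: (0 × 3600 + 26 × 60 + 0) = 1560.
Frame index = 1560 × 30 + 16 = 46816.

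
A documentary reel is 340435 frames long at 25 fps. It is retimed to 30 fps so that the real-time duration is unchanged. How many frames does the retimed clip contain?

Target frames = source frames × (target rate / source rate) = 340435 × (30)/(25) = 340435 × 6/5 = 408522.

408522 frames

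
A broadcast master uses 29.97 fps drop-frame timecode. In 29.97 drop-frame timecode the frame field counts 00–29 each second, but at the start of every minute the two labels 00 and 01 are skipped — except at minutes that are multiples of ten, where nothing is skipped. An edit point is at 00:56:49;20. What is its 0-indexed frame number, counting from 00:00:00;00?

102188

As if non-drop at 30 labels/s: (0 × 3600 + 56 × 60 + 49) × 30 + 20 = 102290.
Minute boundaries passed: 56; those not divisible by 10: 56 − 5 = 51; dropped labels = 2 × 51 = 102.
Actual frame index = 102290 − 102 = 102188.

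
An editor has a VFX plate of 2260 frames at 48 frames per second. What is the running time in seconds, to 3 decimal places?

47.083 seconds

Running time = 2260 × 1/48 = 565/12 s ≈ 47.083 s.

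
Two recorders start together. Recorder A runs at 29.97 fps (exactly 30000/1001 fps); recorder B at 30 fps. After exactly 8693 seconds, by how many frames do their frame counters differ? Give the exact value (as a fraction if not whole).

A emits 30000/1001 × 8693 = 260790000/1001 frames; B emits 30 × 8693 = 260790.
Difference = 260790/1001 frames (≈ 260.5295); B is ahead of A.

260790/1001 frames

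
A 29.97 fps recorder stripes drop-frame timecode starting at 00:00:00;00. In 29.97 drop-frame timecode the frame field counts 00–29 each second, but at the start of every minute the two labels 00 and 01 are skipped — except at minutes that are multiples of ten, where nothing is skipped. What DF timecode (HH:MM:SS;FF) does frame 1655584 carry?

Ten DF minutes hold 17982 frames, so frame 1655584 lies in block 92 (frames 1654344–1672325) with 1240 frames into that block.
The block's first minute is 1800 frames and the rest 1798 each; 1240 frames reaches minute 0, so 92 × 18 + 0 × 2 = 1656 labels have been skipped so far.
Adding those back, label number 1655584 + 1656 = 1657240 at 30 labels/s is 55241 s + 10 f = 15 h 20 min 41 s frame 10, i.e. 15:20:41;10.

15:20:41;10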